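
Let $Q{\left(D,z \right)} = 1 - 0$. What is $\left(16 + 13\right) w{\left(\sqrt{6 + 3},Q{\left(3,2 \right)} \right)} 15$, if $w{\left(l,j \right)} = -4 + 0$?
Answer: $-1740$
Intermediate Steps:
$Q{\left(D,z \right)} = 1$ ($Q{\left(D,z \right)} = 1 + 0 = 1$)
$w{\left(l,j \right)} = -4$
$\left(16 + 13\right) w{\left(\sqrt{6 + 3},Q{\left(3,2 \right)} \right)} 15 = \left(16 + 13\right) \left(-4\right) 15 = 29 \left(-4\right) 15 = \left(-116\right) 15 = -1740$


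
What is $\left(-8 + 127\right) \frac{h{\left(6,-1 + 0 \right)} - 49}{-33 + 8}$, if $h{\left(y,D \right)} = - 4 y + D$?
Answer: $\frac{8806}{25} \approx 352.24$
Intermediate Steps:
$h{\left(y,D \right)} = D - 4 y$
$\left(-8 + 127\right) \frac{h{\left(6,-1 + 0 \right)} - 49}{-33 + 8} = \left(-8 + 127\right) \frac{\left(\left(-1 + 0\right) - 24\right) - 49}{-33 + 8} = 119 \frac{\left(-1 - 24\right) - 49}{-25} = 119 \left(-25 - 49\right) \left(- \frac{1}{25}\right) = 119 \left(\left(-74\right) \left(- \frac{1}{25}\right)\right) = 119 \cdot \frac{74}{25} = \frac{8806}{25}$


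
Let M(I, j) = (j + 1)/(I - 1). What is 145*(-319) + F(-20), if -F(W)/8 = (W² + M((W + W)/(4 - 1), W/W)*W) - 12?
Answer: -2123397/43 ≈ -49381.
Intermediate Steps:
M(I, j) = (1 + j)/(-1 + I)
F(W) = 96 - 8*W² - 16*W/(-1 + 2*W/3) (F(W) = -8*((W² + ((1 + W/W)/(-1 + (W + W)/(4 - 1)))*W) - 12) = -8*((W² + ((1 + 1)/(-1 + (2*W)/3))*W) - 12) = -8*((W² + (2/(-1 + (2*W)*(⅓)))*W) - 12) = -8*((W² + (2/(-1 + 2*W/3))*W) - 12) = -8*((W² + 2*W/(-1 + 2*W/3)) - 12) = -8*(-12 + W² + 2*W/(-1 + 2*W/3)) = 96 - 8*W² - 16*W/(-1 + 2*W/3))
145*(-319) + F(-20) = 145*(-319) + 8*(-6*(-20) + (-3 + 2*(-20))*(12 - 1*(-20)²))/(-3 + 2*(-20)) = -46255 + 8*(120 + (-3 - 40)*(12 - 1*400))/(-3 - 40) = -46255 + 8*(120 - 43*(12 - 400))/(-43) = -46255 + 8*(-1/43)*(120 - 43*(-388)) = -46255 + 8*(-1/43)*(120 + 16684) = -46255 + 8*(-1/43)*16804 = -46255 - 134432/43 = -2123397/43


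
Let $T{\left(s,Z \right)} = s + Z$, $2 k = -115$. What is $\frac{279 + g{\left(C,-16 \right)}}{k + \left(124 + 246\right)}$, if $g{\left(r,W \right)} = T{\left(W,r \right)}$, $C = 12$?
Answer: $\frac{22}{25} \approx 0.88$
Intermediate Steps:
$k = - \frac{115}{2}$ ($k = \frac{1}{2} \left(-115\right) = - \frac{115}{2} \approx -57.5$)
$T{\left(s,Z \right)} = Z + s$
$g{\left(r,W \right)} = W + r$ ($g{\left(r,W \right)} = r + W = W + r$)
$\frac{279 + g{\left(C,-16 \right)}}{k + \left(124 + 246\right)} = \frac{279 + \left(-16 + 12\right)}{- \frac{115}{2} + \left(124 + 246\right)} = \frac{279 - 4}{- \frac{115}{2} + 370} = \frac{275}{\frac{625}{2}} = 275 \cdot \frac{2}{625} = \frac{22}{25}$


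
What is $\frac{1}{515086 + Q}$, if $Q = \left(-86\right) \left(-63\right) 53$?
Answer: $\frac{1}{802240} \approx 1.2465 \cdot 10^{-6}$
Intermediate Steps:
$Q = 287154$ ($Q = 5418 \cdot 53 = 287154$)
$\frac{1}{515086 + Q} = \frac{1}{515086 + 287154} = \frac{1}{802240}$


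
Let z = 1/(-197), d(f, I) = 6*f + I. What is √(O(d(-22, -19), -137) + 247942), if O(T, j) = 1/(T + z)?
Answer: √54853664102103/14874 ≈ 497.94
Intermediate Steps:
d(f, I) = I + 6*f
z = -1/197 ≈ -0.0050761
O(T, j) = 1/(-1/197 + T) (O(T, j) = 1/(T - 1/197) = 1/(-1/197 + T))
√(O(d(-22, -19), -137) + 247942) = √(197/(-1 + 197*(-19 + 6*(-22))) + 247942) = √(197/(-1 + 197*(-19 - 132)) + 247942) = √(197/(-1 + 197*(-151)) + 247942) = √(197/(-1 - 29747) + 247942) = √(197/(-29748) + 247942) = √(197*(-1/29748) + 247942) = √(-197/29748 + 247942) = √(7375778419/29748) = √54853664102103/14874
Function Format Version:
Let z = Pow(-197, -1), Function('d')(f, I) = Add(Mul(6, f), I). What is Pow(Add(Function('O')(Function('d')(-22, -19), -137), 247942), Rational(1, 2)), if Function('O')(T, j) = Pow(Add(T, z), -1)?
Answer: Mul(Rational(1, 14874), Pow(54853664102103, Rational(1, 2))) ≈ 497.94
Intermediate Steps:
Function('d')(f, I) = Add(I, Mul(6, f))
z = Rational(-1, 197) ≈ -0.0050761
Function('O')(T, j) = Pow(Add(Rational(-1, 197), T), -1) (Function('O')(T, j) = Pow(Add(T, Rational(-1, 197)), -1) = Pow(Add(Rational(-1, 197), T), -1))
Pow(Add(Function('O')(Function('d')(-22, -19), -137), 247942), Rational(1, 2)) = Pow(Add(Mul(197, Pow(Add(-1, Mul(197, Add(-19, Mul(6, -22)))), -1)), 247942), Rational(1, 2)) = Pow(Add(Mul(197, Pow(Add(-1, Mul(197, Add(-19, -132))), -1)), 247942), Rational(1, 2)) = Pow(Add(Mul(197, Pow(Add(-1, Mul(197, -151)), -1)), 247942), Rational(1, 2)) = Pow(Add(Mul(197, Pow(Add(-1, -29747), -1)), 247942), Rational(1, 2)) = Pow(Add(Mul(197, Pow(-29748, -1)), 247942), Rational(1, 2)) = Pow(Add(Mul(197, Rational(-1, 29748)), 247942), Rational(1, 2)) = Pow(Add(Rational(-197, 29748), 247942), Rational(1, 2)) = Pow(Rational(7375778419, 29748), Rational(1, 2)) = Mul(Rational(1, 14874), Pow(54853664102103, Rational(1, 2)))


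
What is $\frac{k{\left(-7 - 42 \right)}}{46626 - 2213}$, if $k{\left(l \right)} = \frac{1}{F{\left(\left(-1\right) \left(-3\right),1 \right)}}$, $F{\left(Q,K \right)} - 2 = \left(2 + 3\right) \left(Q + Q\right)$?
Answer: $\frac{1}{1421216} \approx 7.0362 \cdot 10^{-7}$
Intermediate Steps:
$F{\left(Q,K \right)} = 2 + 10 Q$ ($F{\left(Q,K \right)} = 2 + \left(2 + 3\right) \left(Q + Q\right) = 2 + 5 \cdot 2 Q = 2 + 10 Q$)
$k{\left(l \right)} = \frac{1}{32}$ ($k{\left(l \right)} = \frac{1}{2 + 10 \left(\left(-1\right) \left(-3\right)\right)} = \frac{1}{2 + 10 \cdot 3} = \frac{1}{2 + 30} = \frac{1}{32}$)
$\frac{k{\left(-7 - 42 \right)}}{46626 - 2213} = \frac{1}{32 \left(46626 - 2213\right)} = \frac{1}{32 \cdot 44413} = \frac{1}{32} \cdot \frac{1}{44413} = \frac{1}{1421216}$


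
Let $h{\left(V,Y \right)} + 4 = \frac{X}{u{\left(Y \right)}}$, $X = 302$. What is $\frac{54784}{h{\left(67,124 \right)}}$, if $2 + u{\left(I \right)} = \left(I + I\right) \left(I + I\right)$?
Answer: $- \frac{1684662784}{122853} \approx -13713.0$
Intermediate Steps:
$u{\left(I \right)} = -2 + 4 I^{2}$ ($u{\left(I \right)} = -2 + \left(I + I\right) \left(I + I\right) = -2 + 2 I 2 I = -2 + 4 I^{2}$)
$h{\left(V,Y \right)} = -4 + \frac{302}{-2 + 4 Y^{2}}$
$\frac{54784}{h{\left(67,124 \right)}} = \frac{54784}{\frac{1}{-1 + 2 \cdot 124^{2}} \left(155 - 8 \cdot 124^{2}\right)} = \frac{54784}{\frac{1}{-1 + 2 \cdot 15376} \left(155 - 123008\right)} = \frac{54784}{\frac{1}{-1 + 30752} \left(155 - 123008\right)} = \frac{54784}{\frac{1}{30751} \left(-122853\right)} = \frac{54784}{- \frac{122853}{30751}} = 54784 \left(- \frac{30751}{122853}\right) = - \frac{1684662784}{122853}$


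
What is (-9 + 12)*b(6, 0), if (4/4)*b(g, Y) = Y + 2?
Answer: 6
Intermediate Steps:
b(g, Y) = 2 + Y (b(g, Y) = Y + 2 = 2 + Y)
(-9 + 12)*b(6, 0) = (-9 + 12)*(2 + 0) = 3*2 = 6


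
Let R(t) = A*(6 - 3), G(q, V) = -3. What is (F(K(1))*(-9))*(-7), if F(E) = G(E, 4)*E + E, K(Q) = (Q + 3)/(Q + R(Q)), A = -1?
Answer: 252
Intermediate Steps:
R(t) = -3 (R(t) = -(6 - 3) = -1*3 = -3)
K(Q) = (3 + Q)/(-3 + Q) (K(Q) = (Q + 3)/(Q - 3) = (3 + Q)/(-3 + Q))
F(E) = -2*E (F(E) = -3*E + E = -2*E)
(F(K(1))*(-9))*(-7) = (-2*(3 + 1)/(-3 + 1)*(-9))*(-7) = (-2*4/(-2)*(-9))*(-7) = (-(-1)*4*(-9))*(-7) = (-2*(-2)*(-9))*(-7) = (4*(-9))*(-7) = -36*(-7) = 252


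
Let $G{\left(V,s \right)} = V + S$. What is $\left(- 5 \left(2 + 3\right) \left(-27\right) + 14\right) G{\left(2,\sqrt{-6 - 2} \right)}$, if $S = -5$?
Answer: $-2067$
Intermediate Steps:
$G{\left(V,s \right)} = -5 + V$ ($G{\left(V,s \right)} = V - 5 = -5 + V$)
$\left(- 5 \left(2 + 3\right) \left(-27\right) + 14\right) G{\left(2,\sqrt{-6 - 2} \right)} = \left(- 5 \left(2 + 3\right) \left(-27\right) + 14\right) \left(-5 + 2\right) = \left(\left(-5\right) 5 \left(-27\right) + 14\right) \left(-3\right) = \left(\left(-25\right) \left(-27\right) + 14\right) \left(-3\right) = \left(675 + 14\right) \left(-3\right) = 689 \left(-3\right) = -2067$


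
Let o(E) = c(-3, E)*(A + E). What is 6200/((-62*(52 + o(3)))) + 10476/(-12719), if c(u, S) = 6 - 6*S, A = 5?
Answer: 202739/139909 ≈ 1.4491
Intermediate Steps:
c(u, S) = 6 - 6*S
o(E) = (5 + E)*(6 - 6*E) (o(E) = (6 - 6*E)*(5 + E) = (5 + E)*(6 - 6*E))
6200/((-62*(52 + o(3)))) + 10476/(-12719) = 6200/((-62*(52 - 6*(-1 + 3)*(5 + 3)))) + 10476/(-12719) = 6200/((-62*(52 - 6*2*8))) + 10476*(-1/12719) = 6200/((-62*(52 - 96))) - 10476/12719 = 6200/((-62*(-44))) - 10476/12719 = 6200/2728 - 10476/12719 = 6200*(1/2728) - 10476/12719 = 25/11 - 10476/12719 = 202739/139909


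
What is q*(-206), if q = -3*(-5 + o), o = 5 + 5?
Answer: 3090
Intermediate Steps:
o = 10
q = -15 (q = -3*(-5 + 10) = -3*5 = -15)
q*(-206) = -15*(-206) = 3090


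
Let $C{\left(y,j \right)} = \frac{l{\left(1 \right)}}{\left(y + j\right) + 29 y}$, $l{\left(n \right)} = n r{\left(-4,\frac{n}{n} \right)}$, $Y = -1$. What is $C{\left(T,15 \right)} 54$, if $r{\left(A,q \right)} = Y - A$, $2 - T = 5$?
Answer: $- \frac{54}{25} \approx -2.16$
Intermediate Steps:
$T = -3$ ($T = 2 - 5 = -3$)
$r{\left(A,q \right)} = -1 - A$
$l{\left(n \right)} = 3 n$ ($l{\left(n \right)} = n \left(-1 - -4\right) = n \left(-1 + 4\right) = n 3 = 3 n$)
$C{\left(y,j \right)} = \frac{3}{j + 30 y}$ ($C{\left(y,j \right)} = \frac{3 \cdot 1}{\left(y + j\right) + 29 y} = \frac{3}{\left(j + y\right) + 29 y} = \frac{3}{j + 30 y}$)
$C{\left(T,15 \right)} 54 = \frac{3}{15 + 30 \left(-3\right)} 54 = \frac{3}{15 - 90} \cdot 54 = \frac{3}{-75} \cdot 54 = 3 \left(- \frac{1}{75}\right) 54 = \left(- \frac{1}{25}\right) 54 = - \frac{54}{25}$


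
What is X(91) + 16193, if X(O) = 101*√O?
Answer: 16193 + 101*√91 ≈ 17156.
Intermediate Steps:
X(91) + 16193 = 101*√91 + 16193 = 16193 + 101*√91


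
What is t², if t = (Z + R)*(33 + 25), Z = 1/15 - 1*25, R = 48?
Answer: 402724624/225 ≈ 1.7899e+6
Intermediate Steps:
Z = -374/15 (Z = 1/15 - 25 = -374/15 ≈ -24.933)
t = 20068/15 (t = (-374/15 + 48)*(33 + 25) = (346/15)*58 = 20068/15 ≈ 1337.9)
t² = (20068/15)² = 402724624/225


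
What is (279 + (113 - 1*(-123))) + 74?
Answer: 589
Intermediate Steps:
(279 + (113 - 1*(-123))) + 74 = (279 + (113 + 123)) + 74 = (279 + 236) + 74 = 515 + 74 = 589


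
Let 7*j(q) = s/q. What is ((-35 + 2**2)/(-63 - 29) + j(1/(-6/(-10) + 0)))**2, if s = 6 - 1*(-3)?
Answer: 12737761/10368400 ≈ 1.2285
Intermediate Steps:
s = 9 (s = 6 + 3 = 9)
j(q) = 9/(7*q) (j(q) = (9/q)/7 = 9/(7*q))
((-35 + 2**2)/(-63 - 29) + j(1/(-6/(-10) + 0)))**2 = ((-35 + 2**2)/(-63 - 29) + 9/(7*(1/(-6/(-10) + 0))))**2 = ((-35 + 4)/(-92) + 9/(7*(1/(-6*(-1/10) + 0))))**2 = (-31*(-1/92) + 9/(7*(1/(3/5 + 0))))**2 = (31/92 + 9/(7*(1/(3/5))))**2 = (31/92 + 9/(7*(5/3)))**2 = (31/92 + (9/7)*(3/5))**2 = (31/92 + 27/35)**2 = (3569/3220)**2 = 12737761/10368400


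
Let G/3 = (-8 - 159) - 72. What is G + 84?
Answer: -633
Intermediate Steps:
G = -717 (G = 3*((-8 - 159) - 72) = 3*(-167 - 72) = 3*(-239) = -717)
G + 84 = -717 + 84 = -633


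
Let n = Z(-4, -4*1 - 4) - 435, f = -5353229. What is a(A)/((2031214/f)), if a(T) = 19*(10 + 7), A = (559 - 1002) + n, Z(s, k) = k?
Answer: -91004893/106906 ≈ -851.26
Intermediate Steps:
n = -443 (n = (-4*1 - 4) - 435 = (-4 - 4) - 435 = -8 - 435 = -443)
A = -886 (A = (559 - 1002) - 443 = -443 - 443 = -886)
a(T) = 323 (a(T) = 19*17 = 323)
a(A)/((2031214/f)) = 323/((2031214/(-5353229))) = 323/((2031214*(-1/5353229))) = 323/(-2031214/5353229) = 323*(-5353229/2031214) = -91004893/106906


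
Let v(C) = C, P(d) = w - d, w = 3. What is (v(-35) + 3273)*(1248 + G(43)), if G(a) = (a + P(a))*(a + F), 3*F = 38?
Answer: 4581770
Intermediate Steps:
F = 38/3 (F = (1/3)*38 = 38/3 ≈ 12.667)
P(d) = 3 - d
G(a) = 38 + 3*a (G(a) = (a + (3 - a))*(a + 38/3) = 3*(38/3 + a) = 38 + 3*a)
(v(-35) + 3273)*(1248 + G(43)) = (-35 + 3273)*(1248 + (38 + 3*43)) = 3238*(1248 + (38 + 129)) = 3238*(1248 + 167) = 3238*1415 = 4581770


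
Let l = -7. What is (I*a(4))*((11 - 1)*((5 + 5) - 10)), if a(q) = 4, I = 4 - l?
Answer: 0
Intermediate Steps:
I = 11 (I = 4 - 1*(-7) = 4 + 7 = 11)
(I*a(4))*((11 - 1)*((5 + 5) - 10)) = (11*4)*((11 - 1)*((5 + 5) - 10)) = 44*(10*(10 - 10)) = 44*(10*0) = 44*0 = 0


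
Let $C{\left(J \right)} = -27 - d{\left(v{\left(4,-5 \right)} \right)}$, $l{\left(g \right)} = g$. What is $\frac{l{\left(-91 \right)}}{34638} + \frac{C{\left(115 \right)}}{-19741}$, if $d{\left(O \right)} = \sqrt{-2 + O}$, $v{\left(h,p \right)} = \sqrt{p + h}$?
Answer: $- \frac{861205}{683788758} + \frac{\sqrt{-2 + i}}{19741} \approx -0.0012421 + 7.3722 \cdot 10^{-5} i$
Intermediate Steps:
$v{\left(h,p \right)} = \sqrt{h + p}$
$C{\left(J \right)} = -27 - \sqrt{-2 + i}$ ($C{\left(J \right)} = -27 - \sqrt{-2 + \sqrt{4 - 5}} = -27 - \sqrt{-2 + \sqrt{-1}} = -27 - \sqrt{-2 + i}$)
$\frac{l{\left(-91 \right)}}{34638} + \frac{C{\left(115 \right)}}{-19741} = - \frac{91}{34638} + \frac{-27 - \sqrt{-2 + i}}{-19741} = \left(-91\right) \frac{1}{34638} + \left(-27 - \sqrt{-2 + i}\right) \left(- \frac{1}{19741}\right) = - \frac{91}{34638} + \left(\frac{27}{19741} + \frac{\sqrt{-2 + i}}{19741}\right) = - \frac{861205}{683788758} + \frac{\sqrt{-2 + i}}{19741}$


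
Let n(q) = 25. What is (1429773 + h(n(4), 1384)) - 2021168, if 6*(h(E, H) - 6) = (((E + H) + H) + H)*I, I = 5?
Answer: -3527449/6 ≈ -5.8791e+5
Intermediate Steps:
h(E, H) = 6 + 5*H/2 + 5*E/6 (h(E, H) = 6 + ((((E + H) + H) + H)*5)/6 = 6 + (((E + 2*H) + H)*5)/6 = 6 + ((E + 3*H)*5)/6 = 6 + (5*E + 15*H)/6 = 6 + (5*H/2 + 5*E/6) = 6 + 5*H/2 + 5*E/6)
(1429773 + h(n(4), 1384)) - 2021168 = (1429773 + (6 + (5/2)*1384 + (5/6)*25)) - 2021168 = (1429773 + (6 + 3460 + 125/6)) - 2021168 = (1429773 + 20921/6) - 2021168 = 8599559/6 - 2021168 = -3527449/6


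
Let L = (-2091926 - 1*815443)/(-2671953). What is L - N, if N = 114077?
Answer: -101601825004/890651 ≈ -1.1408e+5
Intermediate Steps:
L = 969123/890651 (L = (-2091926 - 815443)*(-1/2671953) = -2907369*(-1/2671953) = 969123/890651 ≈ 1.0881)
L - N = 969123/890651 - 1*114077 = 969123/890651 - 114077 = -101601825004/890651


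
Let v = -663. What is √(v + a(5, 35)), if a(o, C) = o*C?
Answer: 2*I*√122 ≈ 22.091*I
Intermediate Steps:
a(o, C) = C*o
√(v + a(5, 35)) = √(-663 + 35*5) = √(-663 + 175) = √(-488) = 2*I*√122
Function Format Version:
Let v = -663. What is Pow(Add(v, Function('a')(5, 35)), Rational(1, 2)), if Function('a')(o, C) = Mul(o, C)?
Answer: Mul(2, I, Pow(122, Rational(1, 2))) ≈ Mul(22.091, I)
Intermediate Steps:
Function('a')(o, C) = Mul(C, o)
Pow(Add(v, Function('a')(5, 35)), Rational(1, 2)) = Pow(Add(-663, Mul(35, 5)), Rational(1, 2)) = Pow(Add(-663, 175), Rational(1, 2)) = Pow(-488, Rational(1, 2)) = Mul(2, I, Pow(122, Rational(1, 2)))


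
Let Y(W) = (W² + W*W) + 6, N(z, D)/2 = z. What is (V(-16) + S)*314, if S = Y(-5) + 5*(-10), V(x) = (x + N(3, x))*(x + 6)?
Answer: 33284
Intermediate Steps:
N(z, D) = 2*z
Y(W) = 6 + 2*W² (Y(W) = (W² + W²) + 6 = 2*W² + 6 = 6 + 2*W²)
V(x) = (6 + x)² (V(x) = (x + 2*3)*(x + 6) = (x + 6)*(6 + x) = (6 + x)*(6 + x) = (6 + x)²)
S = 6 (S = (6 + 2*(-5)²) + 5*(-10) = (6 + 2*25) - 50 = (6 + 50) - 50 = 56 - 50 = 6)
(V(-16) + S)*314 = ((36 + (-16)² + 12*(-16)) + 6)*314 = ((36 + 256 - 192) + 6)*314 = (100 + 6)*314 = 106*314 = 33284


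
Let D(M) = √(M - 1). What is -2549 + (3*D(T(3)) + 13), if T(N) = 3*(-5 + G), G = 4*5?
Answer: -2536 + 6*√11 ≈ -2516.1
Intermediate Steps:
G = 20
T(N) = 45 (T(N) = 3*(-5 + 20) = 3*15 = 45)
D(M) = √(-1 + M)
-2549 + (3*D(T(3)) + 13) = -2549 + (3*√(-1 + 45) + 13) = -2549 + (3*√44 + 13) = -2549 + (3*(2*√11) + 13) = -2549 + (6*√11 + 13) = -2549 + (13 + 6*√11) = -2536 + 6*√11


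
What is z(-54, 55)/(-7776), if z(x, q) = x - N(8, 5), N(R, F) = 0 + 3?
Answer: 19/2592 ≈ 0.0073302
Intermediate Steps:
N(R, F) = 3
z(x, q) = -3 + x (z(x, q) = x - 1*3 = x - 3 = -3 + x)
z(-54, 55)/(-7776) = (-3 - 54)/(-7776) = -57*(-1/7776) = 19/2592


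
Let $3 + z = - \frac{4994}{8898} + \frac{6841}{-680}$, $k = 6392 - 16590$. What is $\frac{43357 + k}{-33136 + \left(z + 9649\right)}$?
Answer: $- \frac{100316585880}{71096900369} \approx -1.411$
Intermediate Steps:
$k = -10198$ ($k = 6392 - 16590 = -10198$)
$z = - \frac{41209529}{3025320}$ ($z = -3 + \left(- \frac{4994}{8898} + \frac{6841}{-680}\right) = -3 + \left(\left(-4994\right) \frac{1}{8898} + 6841 \left(- \frac{1}{680}\right)\right) = -3 - \frac{32133569}{3025320} = - \frac{41209529}{3025320} \approx -13.622$)
$\frac{43357 + k}{-33136 + \left(z + 9649\right)} = \frac{43357 - 10198}{-33136 + \left(- \frac{41209529}{3025320} + 9649\right)} = \frac{33159}{-33136 + \frac{29150103151}{3025320}} = \frac{33159}{- \frac{71096900369}{3025320}} = 33159 \left(- \frac{3025320}{71096900369}\right) = - \frac{100316585880}{71096900369}$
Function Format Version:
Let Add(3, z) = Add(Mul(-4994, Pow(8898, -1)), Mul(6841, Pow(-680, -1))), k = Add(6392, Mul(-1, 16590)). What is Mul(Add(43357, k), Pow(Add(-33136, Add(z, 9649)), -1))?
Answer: Rational(-100316585880, 71096900369) ≈ -1.4110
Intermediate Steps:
k = -10198 (k = Add(6392, -16590) = -10198)
z = Rational(-41209529, 3025320) (z = Add(-3, Add(Mul(-4994, Pow(8898, -1)), Mul(6841, Pow(-680, -1)))) = Add(-3, Add(Mul(-4994, Rational(1, 8898)), Mul(6841, Rational(-1, 680)))) = Add(-3, Add(Rational(-2497, 4449), Rational(-6841, 680))) = Add(-3, Rational(-32133569, 3025320)) = Rational(-41209529, 3025320) ≈ -13.622)
Mul(Add(43357, k), Pow(Add(-33136, Add(z, 9649)), -1)) = Mul(Add(43357, -10198), Pow(Add(-33136, Add(Rational(-41209529, 3025320), 9649)), -1)) = Mul(33159, Pow(Add(-33136, Rational(29150103151, 3025320)), -1)) = Mul(33159, Pow(Rational(-71096900369, 3025320), -1)) = Mul(33159, Rational(-3025320, 71096900369)) = Rational(-100316585880, 71096900369)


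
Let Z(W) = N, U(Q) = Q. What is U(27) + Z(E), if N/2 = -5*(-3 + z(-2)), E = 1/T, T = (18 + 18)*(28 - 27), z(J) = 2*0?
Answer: 57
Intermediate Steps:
z(J) = 0
T = 36 (T = 36*1 = 36)
E = 1/36 ≈ 0.027778
N = 30 (N = 2*(-5*(-3 + 0)) = 2*(-5*(-3)) = 2*15 = 30)
Z(W) = 30
U(27) + Z(E) = 27 + 30 = 57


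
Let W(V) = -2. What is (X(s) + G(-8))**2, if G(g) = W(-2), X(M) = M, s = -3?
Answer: 25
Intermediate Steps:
G(g) = -2
(X(s) + G(-8))**2 = (-3 - 2)**2 = (-5)**2 = 25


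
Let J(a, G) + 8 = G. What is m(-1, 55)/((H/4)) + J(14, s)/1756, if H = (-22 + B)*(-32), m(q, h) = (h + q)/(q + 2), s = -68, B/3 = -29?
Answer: 3569/191404 ≈ 0.018646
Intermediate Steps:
B = -87 (B = 3*(-29) = -87)
J(a, G) = -8 + G
m(q, h) = (h + q)/(2 + q)
H = 3488 (H = (-22 - 87)*(-32) = -109*(-32) = 3488)
m(-1, 55)/((H/4)) + J(14, s)/1756 = ((55 - 1)/(2 - 1))/((3488/4)) + (-8 - 68)/1756 = (54/1)/((3488*(¼))) - 76*1/1756 = (1*54)/872 - 19/439 = 54*(1/872) - 19/439 = 27/436 - 19/439 = 3569/191404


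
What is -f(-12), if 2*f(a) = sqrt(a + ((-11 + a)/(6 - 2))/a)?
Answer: -I*sqrt(1659)/24 ≈ -1.6971*I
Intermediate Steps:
f(a) = sqrt(a + (-11/4 + a/4)/a)/2 (f(a) = sqrt(a + ((-11 + a)/(6 - 2))/a)/2 = sqrt(a + ((-11 + a)/4)/a)/2 = sqrt(a + ((-11 + a)*(1/4))/a)/2 = sqrt(a + (-11/4 + a/4)/a)/2)
-f(-12) = -sqrt(1 - 11/(-12) + 4*(-12))/4 = -sqrt(1 - 11*(-1/12) - 48)/4 = -sqrt(1 + 11/12 - 48)/4 = -sqrt(-553/12)/4 = -I*sqrt(1659)/6/4 = -I*sqrt(1659)/24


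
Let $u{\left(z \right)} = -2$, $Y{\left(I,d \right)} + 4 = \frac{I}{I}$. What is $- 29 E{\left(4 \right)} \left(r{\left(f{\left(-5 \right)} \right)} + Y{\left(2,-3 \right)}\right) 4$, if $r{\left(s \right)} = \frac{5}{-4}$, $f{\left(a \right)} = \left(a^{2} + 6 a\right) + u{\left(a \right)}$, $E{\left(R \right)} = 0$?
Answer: $0$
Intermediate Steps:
$Y{\left(I,d \right)} = -3$ ($Y{\left(I,d \right)} = -4 + \frac{I}{I} = -4 + 1 = -3$)
$f{\left(a \right)} = -2 + a^{2} + 6 a$ ($f{\left(a \right)} = \left(a^{2} + 6 a\right) - 2 = -2 + a^{2} + 6 a$)
$r{\left(s \right)} = - \frac{5}{4}$ ($r{\left(s \right)} = 5 \left(- \frac{1}{4}\right) = - \frac{5}{4}$)
$- 29 E{\left(4 \right)} \left(r{\left(f{\left(-5 \right)} \right)} + Y{\left(2,-3 \right)}\right) 4 = \left(-29\right) 0 \left(- \frac{5}{4} - 3\right) 4 = 0 \left(\left(- \frac{17}{4}\right) 4\right) = 0 \left(-17\right) = 0$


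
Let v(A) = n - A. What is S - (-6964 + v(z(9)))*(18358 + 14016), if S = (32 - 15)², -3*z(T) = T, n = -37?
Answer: 226553541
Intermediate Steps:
z(T) = -T/3
S = 289 (S = 17² = 289)
v(A) = -37 - A
S - (-6964 + v(z(9)))*(18358 + 14016) = 289 - (-6964 + (-37 - (-1)*9/3))*(18358 + 14016) = 289 - (-6964 + (-37 - 1*(-3)))*32374 = 289 - (-6964 + (-37 + 3))*32374 = 289 - (-6964 - 34)*32374 = 289 - (-6998)*32374 = 289 - 1*(-226553252) = 289 + 226553252 = 226553541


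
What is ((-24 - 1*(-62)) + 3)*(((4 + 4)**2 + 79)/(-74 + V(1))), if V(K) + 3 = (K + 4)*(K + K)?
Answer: -5863/67 ≈ -87.507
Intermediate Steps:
V(K) = -3 + 2*K*(4 + K) (V(K) = -3 + (K + 4)*(K + K) = -3 + (4 + K)*(2*K) = -3 + 2*K*(4 + K))
((-24 - 1*(-62)) + 3)*(((4 + 4)**2 + 79)/(-74 + V(1))) = ((-24 - 1*(-62)) + 3)*(((4 + 4)**2 + 79)/(-74 + (-3 + 2*1**2 + 8*1))) = ((-24 + 62) + 3)*((8**2 + 79)/(-74 + (-3 + 2*1 + 8))) = (38 + 3)*((64 + 79)/(-74 + (-3 + 2 + 8))) = 41*(143/(-74 + 7)) = 41*(143/(-67)) = 41*(143*(-1/67)) = 41*(-143/67) = -5863/67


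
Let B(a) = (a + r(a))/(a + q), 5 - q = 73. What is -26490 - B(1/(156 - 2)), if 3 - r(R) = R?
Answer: -277376328/10471 ≈ -26490.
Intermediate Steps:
q = -68 (q = 5 - 1*73 = 5 - 73 = -68)
r(R) = 3 - R
B(a) = 3/(-68 + a) (B(a) = (a + (3 - a))/(a - 68) = 3/(-68 + a))
-26490 - B(1/(156 - 2)) = -26490 - 3/(-68 + 1/(156 - 2)) = -26490 - 3/(-68 + 1/154) = -26490 - 3/(-10471/154) = -26490 - 3*(-154)/10471 = -26490 - 1*(-462/10471) = -26490 + 462/10471 = -277376328/10471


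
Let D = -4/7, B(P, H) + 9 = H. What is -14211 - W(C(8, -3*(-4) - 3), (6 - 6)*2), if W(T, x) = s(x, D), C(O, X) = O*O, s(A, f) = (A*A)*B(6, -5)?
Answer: -14211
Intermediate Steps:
B(P, H) = -9 + H
D = -4/7 (D = -4*⅐ = -4/7 ≈ -0.57143)
s(A, f) = -14*A² (s(A, f) = (A*A)*(-9 - 5) = A²*(-14) = -14*A²)
C(O, X) = O²
W(T, x) = -14*x²
-14211 - W(C(8, -3*(-4) - 3), (6 - 6)*2) = -14211 - (-14)*((6 - 6)*2)² = -14211 - (-14)*(0*2)² = -14211 - (-14)*0² = -14211 - (-14)*0 = -14211 - 1*0 = -14211 + 0 = -14211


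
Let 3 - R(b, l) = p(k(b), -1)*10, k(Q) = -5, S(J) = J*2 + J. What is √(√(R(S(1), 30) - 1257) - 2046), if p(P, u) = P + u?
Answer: √(-2046 + I*√1194) ≈ 0.3819 + 45.234*I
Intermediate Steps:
S(J) = 3*J (S(J) = 2*J + J = 3*J)
R(b, l) = 63 (R(b, l) = 3 - (-5 - 1)*10 = 3 - (-6)*10 = 3 - 1*(-60) = 3 + 60 = 63)
√(√(R(S(1), 30) - 1257) - 2046) = √(√(63 - 1257) - 2046) = √(√(-1194) - 2046) = √(I*√1194 - 2046) = √(-2046 + I*√1194)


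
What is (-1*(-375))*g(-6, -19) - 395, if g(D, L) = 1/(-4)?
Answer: -1955/4 ≈ -488.75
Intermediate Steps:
g(D, L) = -1/4
(-1*(-375))*g(-6, -19) - 395 = -1*(-375)*(-1/4) - 395 = 375*(-1/4) - 395 = -375/4 - 395 = -1955/4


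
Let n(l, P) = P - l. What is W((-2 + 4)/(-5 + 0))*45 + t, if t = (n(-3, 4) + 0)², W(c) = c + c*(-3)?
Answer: 85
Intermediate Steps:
W(c) = -2*c (W(c) = c - 3*c = -2*c)
t = 49 (t = ((4 - 1*(-3)) + 0)² = ((4 + 3) + 0)² = (7 + 0)² = 7² = 49)
W((-2 + 4)/(-5 + 0))*45 + t = -2*(-2 + 4)/(-5 + 0)*45 + 49 = -4/(-5)*45 + 49 = -4*(-1)/5*45 + 49 = -2*(-⅖)*45 + 49 = (⅘)*45 + 49 = 36 + 49 = 85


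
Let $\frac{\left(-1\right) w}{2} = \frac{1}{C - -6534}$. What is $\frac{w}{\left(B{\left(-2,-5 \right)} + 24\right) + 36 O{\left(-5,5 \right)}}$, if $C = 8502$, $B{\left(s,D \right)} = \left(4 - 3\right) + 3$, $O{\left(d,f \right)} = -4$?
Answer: $\frac{1}{872088} \approx 1.1467 \cdot 10^{-6}$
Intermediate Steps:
$B{\left(s,D \right)} = 4$ ($B{\left(s,D \right)} = 1 + 3 = 4$)
$w = - \frac{1}{7518}$ ($w = - \frac{2}{8502 - -6534} = - \frac{2}{8502 + 6534} = - \frac{2}{15036} = \left(-2\right) \frac{1}{15036} = - \frac{1}{7518} \approx -0.00013301$)
$\frac{w}{\left(B{\left(-2,-5 \right)} + 24\right) + 36 O{\left(-5,5 \right)}} = - \frac{1}{7518 \left(\left(4 + 24\right) + 36 \left(-4\right)\right)} = - \frac{1}{7518 \left(28 - 144\right)} = - \frac{1}{7518 \left(-116\right)} = \left(- \frac{1}{7518}\right) \left(- \frac{1}{116}\right) = \frac{1}{872088}$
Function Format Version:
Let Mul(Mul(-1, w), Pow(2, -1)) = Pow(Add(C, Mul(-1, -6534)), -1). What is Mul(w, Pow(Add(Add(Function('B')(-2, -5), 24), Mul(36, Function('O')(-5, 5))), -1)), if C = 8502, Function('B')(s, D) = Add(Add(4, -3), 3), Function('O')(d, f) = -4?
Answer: Rational(1, 872088) ≈ 1.1467e-6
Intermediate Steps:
Function('B')(s, D) = 4 (Function('B')(s, D) = Add(1, 3) = 4)
w = Rational(-1, 7518) (w = Mul(-2, Pow(Add(8502, Mul(-1, -6534)), -1)) = Mul(-2, Pow(Add(8502, 6534), -1)) = Mul(-2, Pow(15036, -1)) = Mul(-2, Rational(1, 15036)) = Rational(-1, 7518) ≈ -0.00013301)
Mul(w, Pow(Add(Add(Function('B')(-2, -5), 24), Mul(36, Function('O')(-5, 5))), -1)) = Mul(Rational(-1, 7518), Pow(Add(Add(4, 24), Mul(36, -4)), -1)) = Mul(Rational(-1, 7518), Pow(Add(28, -144), -1)) = Mul(Rational(-1, 7518), Pow(-116, -1)) = Mul(Rational(-1, 7518), Rational(-1, 116)) = Rational(1, 872088)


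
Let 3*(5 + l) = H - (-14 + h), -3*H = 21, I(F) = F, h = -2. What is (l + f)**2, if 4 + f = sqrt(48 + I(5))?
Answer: (6 - sqrt(53))**2 ≈ 1.6387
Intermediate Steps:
H = -7 (H = -1/3*21 = -7)
l = -2 (l = -5 + (-7 - (-14 - 2))/3 = -5 + (-7 - 1*(-16))/3 = -5 + (-7 + 16)/3 = -5 + (1/3)*9 = -5 + 3 = -2)
f = -4 + sqrt(53) (f = -4 + sqrt(48 + 5) = -4 + sqrt(53) ≈ 3.2801)
(l + f)**2 = (-2 + (-4 + sqrt(53)))**2 = (-6 + sqrt(53))**2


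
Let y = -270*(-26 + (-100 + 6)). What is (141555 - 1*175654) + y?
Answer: -1699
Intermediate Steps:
y = 32400 (y = -270*(-26 - 94) = -270*(-120) = 32400)
(141555 - 1*175654) + y = (141555 - 1*175654) + 32400 = (141555 - 175654) + 32400 = -34099 + 32400 = -1699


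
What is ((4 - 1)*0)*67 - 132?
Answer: -132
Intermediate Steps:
((4 - 1)*0)*67 - 132 = (3*0)*67 - 132 = 0*67 - 132 = 0 - 132 = -132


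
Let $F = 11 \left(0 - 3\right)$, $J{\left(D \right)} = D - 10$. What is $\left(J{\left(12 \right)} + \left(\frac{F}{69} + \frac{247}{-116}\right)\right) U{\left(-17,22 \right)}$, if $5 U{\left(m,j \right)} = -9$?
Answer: $\frac{14589}{13340} \approx 1.0936$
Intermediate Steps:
$J{\left(D \right)} = -10 + D$
$U{\left(m,j \right)} = - \frac{9}{5}$ ($U{\left(m,j \right)} = \frac{1}{5} \left(-9\right) = - \frac{9}{5}$)
$F = -33$ ($F = 11 \left(0 - 3\right) = 11 \left(-3\right) = -33$)
$\left(J{\left(12 \right)} + \left(\frac{F}{69} + \frac{247}{-116}\right)\right) U{\left(-17,22 \right)} = \left(\left(-10 + 12\right) + \left(- \frac{33}{69} + \frac{247}{-116}\right)\right) \left(- \frac{9}{5}\right) = \left(2 + \left(\left(-33\right) \frac{1}{69} + 247 \left(- \frac{1}{116}\right)\right)\right) \left(- \frac{9}{5}\right) = \left(2 - \frac{6957}{2668}\right) \left(- \frac{9}{5}\right) = \left(- \frac{1621}{2668}\right) \left(- \frac{9}{5}\right) = \frac{14589}{13340}$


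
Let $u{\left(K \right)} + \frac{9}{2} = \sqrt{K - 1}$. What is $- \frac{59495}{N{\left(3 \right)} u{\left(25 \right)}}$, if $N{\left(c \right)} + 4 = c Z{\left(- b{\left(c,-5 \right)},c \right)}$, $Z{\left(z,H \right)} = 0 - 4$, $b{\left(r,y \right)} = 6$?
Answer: $\frac{35697}{8} + \frac{11899 \sqrt{6}}{6} \approx 9319.9$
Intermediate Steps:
$Z{\left(z,H \right)} = -4$ ($Z{\left(z,H \right)} = 0 - 4 = -4$)
$u{\left(K \right)} = - \frac{9}{2} + \sqrt{-1 + K}$ ($u{\left(K \right)} = - \frac{9}{2} + \sqrt{K - 1} = - \frac{9}{2} + \sqrt{-1 + K}$)
$N{\left(c \right)} = -4 - 4 c$ ($N{\left(c \right)} = -4 + c \left(-4\right) = -4 - 4 c$)
$- \frac{59495}{N{\left(3 \right)} u{\left(25 \right)}} = - \frac{59495}{\left(-4 - 12\right) \left(- \frac{9}{2} + \sqrt{-1 + 25}\right)} = - \frac{59495}{\left(-4 - 12\right) \left(- \frac{9}{2} + \sqrt{24}\right)} = - \frac{59495}{\left(-16\right) \left(- \frac{9}{2} + 2 \sqrt{6}\right)} = - \frac{59495}{72 - 32 \sqrt{6}}$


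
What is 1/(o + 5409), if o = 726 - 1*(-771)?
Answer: 1/6906 ≈ 0.00014480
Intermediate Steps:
o = 1497 (o = 726 + 771 = 1497)
1/(o + 5409) = 1/(1497 + 5409) = 1/6906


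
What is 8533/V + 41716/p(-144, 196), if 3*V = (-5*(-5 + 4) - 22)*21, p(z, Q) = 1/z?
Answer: -102121987/17 ≈ -6.0072e+6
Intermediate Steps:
V = -119 (V = ((-5*(-5 + 4) - 22)*21)/3 = ((-5*(-1) - 22)*21)/3 = ((5 - 22)*21)/3 = (-17*21)/3 = (⅓)*(-357) = -119)
8533/V + 41716/p(-144, 196) = 8533/(-119) + 41716/(1/(-144)) = 8533*(-1/119) + 41716/(-1/144) = -1219/17 + 41716*(-144) = -1219/17 - 6007104 = -102121987/17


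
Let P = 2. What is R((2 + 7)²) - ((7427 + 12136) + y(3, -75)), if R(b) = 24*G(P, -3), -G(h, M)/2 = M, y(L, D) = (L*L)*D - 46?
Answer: -18698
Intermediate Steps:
y(L, D) = -46 + D*L² (y(L, D) = L²*D - 46 = D*L² - 46 = -46 + D*L²)
G(h, M) = -2*M
R(b) = 144 (R(b) = 24*(-2*(-3)) = 24*6 = 144)
R((2 + 7)²) - ((7427 + 12136) + y(3, -75)) = 144 - ((7427 + 12136) + (-46 - 75*3²)) = 144 - (19563 + (-46 - 75*9)) = 144 - (19563 + (-46 - 675)) = 144 - (19563 - 721) = 144 - 1*18842 = 144 - 18842 = -18698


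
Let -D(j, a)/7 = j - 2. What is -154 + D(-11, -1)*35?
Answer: 3031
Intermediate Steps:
D(j, a) = 14 - 7*j (D(j, a) = -7*(j - 2) = -7*(-2 + j) = 14 - 7*j)
-154 + D(-11, -1)*35 = -154 + (14 - 7*(-11))*35 = -154 + (14 + 77)*35 = -154 + 91*35 = -154 + 3185 = 3031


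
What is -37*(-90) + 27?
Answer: 3357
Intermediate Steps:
-37*(-90) + 27 = 3330 + 27 = 3357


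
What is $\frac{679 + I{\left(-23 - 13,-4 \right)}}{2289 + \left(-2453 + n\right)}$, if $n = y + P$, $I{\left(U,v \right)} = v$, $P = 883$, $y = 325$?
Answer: $\frac{75}{116} \approx 0.64655$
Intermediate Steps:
$n = 1208$ ($n = 325 + 883 = 1208$)
$\frac{679 + I{\left(-23 - 13,-4 \right)}}{2289 + \left(-2453 + n\right)} = \frac{679 - 4}{2289 + \left(-2453 + 1208\right)} = \frac{675}{2289 - 1245} = \frac{675}{1044} = 675 \cdot \frac{1}{1044} = \frac{75}{116}$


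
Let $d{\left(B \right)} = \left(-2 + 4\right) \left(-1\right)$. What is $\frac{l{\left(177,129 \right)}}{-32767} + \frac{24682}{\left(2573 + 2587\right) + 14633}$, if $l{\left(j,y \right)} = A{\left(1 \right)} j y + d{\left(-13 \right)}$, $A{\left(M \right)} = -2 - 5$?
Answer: $\frac{3972329663}{648557231} \approx 6.1249$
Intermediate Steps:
$A{\left(M \right)} = -7$
$d{\left(B \right)} = -2$ ($d{\left(B \right)} = 2 \left(-1\right) = -2$)
$l{\left(j,y \right)} = -2 - 7 j y$ ($l{\left(j,y \right)} = - 7 j y - 2 = -2 - 7 j y$)
$\frac{l{\left(177,129 \right)}}{-32767} + \frac{24682}{\left(2573 + 2587\right) + 14633} = \frac{-2 - 1239 \cdot 129}{-32767} + \frac{24682}{\left(2573 + 2587\right) + 14633} = \left(-2 - 159831\right) \left(- \frac{1}{32767}\right) + \frac{24682}{5160 + 14633} = \left(-159833\right) \left(- \frac{1}{32767}\right) + \frac{24682}{19793} = \frac{159833}{32767} + 24682 \cdot \frac{1}{19793} = \frac{159833}{32767} + \frac{24682}{19793} = \frac{3972329663}{648557231}$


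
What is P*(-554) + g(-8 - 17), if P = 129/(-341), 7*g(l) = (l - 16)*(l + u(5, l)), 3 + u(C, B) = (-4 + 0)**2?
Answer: 668034/2387 ≈ 279.86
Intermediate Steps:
u(C, B) = 13 (u(C, B) = -3 + (-4 + 0)**2 = -3 + (-4)**2 = -3 + 16 = 13)
g(l) = (-16 + l)*(13 + l)/7 (g(l) = ((l - 16)*(l + 13))/7 = ((-16 + l)*(13 + l))/7 = (-16 + l)*(13 + l)/7)
P = -129/341 (P = 129*(-1/341) = -129/341 ≈ -0.37830)
P*(-554) + g(-8 - 17) = -129/341*(-554) + (-208/7 - 3*(-8 - 17)/7 + (-8 - 17)**2/7) = 71466/341 + (-208/7 - 3/7*(-25) + (1/7)*(-25)**2) = 71466/341 + (-208/7 + 75/7 + (1/7)*625) = 71466/341 + (-208/7 + 75/7 + 625/7) = 71466/341 + 492/7 = 668034/2387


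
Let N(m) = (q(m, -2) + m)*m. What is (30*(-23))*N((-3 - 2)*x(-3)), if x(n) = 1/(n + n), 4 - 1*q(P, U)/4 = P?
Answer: -15525/2 ≈ -7762.5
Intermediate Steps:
q(P, U) = 16 - 4*P
x(n) = 1/(2*n)
N(m) = m*(16 - 3*m) (N(m) = ((16 - 4*m) + m)*m = (16 - 3*m)*m = m*(16 - 3*m))
(30*(-23))*N((-3 - 2)*x(-3)) = (30*(-23))*(((-3 - 2)*((½)/(-3)))*(16 - 3*(-3 - 2)*(½)/(-3))) = -690*(-5*(-1)/(2*3))*(16 - (-15)*(½)*(-⅓)) = -690*(-5*(-⅙))*(16 - (-15)*(-1)/6) = -575*(16 - 3*⅚) = -575*(16 - 5/2) = -575*27/2 = -690*45/4 = -15525/2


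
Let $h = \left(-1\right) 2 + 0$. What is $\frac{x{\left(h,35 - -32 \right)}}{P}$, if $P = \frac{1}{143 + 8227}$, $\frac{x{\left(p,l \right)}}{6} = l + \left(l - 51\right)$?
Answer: $4168260$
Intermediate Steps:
$h = -2$ ($h = -2 + 0 = -2$)
$x{\left(p,l \right)} = -306 + 12 l$ ($x{\left(p,l \right)} = 6 \left(l + \left(l - 51\right)\right) = 6 \left(l + \left(-51 + l\right)\right) = 6 \left(-51 + 2 l\right) = -306 + 12 l$)
$P = \frac{1}{8370} \approx 0.00011947$
$\frac{x{\left(h,35 - -32 \right)}}{P} = \left(-306 + 12 \left(35 - -32\right)\right) \frac{1}{\frac{1}{8370}} = \left(-306 + 12 \left(35 + 32\right)\right) 8370 = \left(-306 + 12 \cdot 67\right) 8370 = \left(-306 + 804\right) 8370 = 498 \cdot 8370 = 4168260$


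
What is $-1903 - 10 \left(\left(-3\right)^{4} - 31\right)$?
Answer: $-2403$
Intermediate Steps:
$-1903 - 10 \left(\left(-3\right)^{4} - 31\right) = -1903 - 10 \left(81 - 31\right) = -1903 - 10 \cdot 50 = -1903 - 500 = -2403$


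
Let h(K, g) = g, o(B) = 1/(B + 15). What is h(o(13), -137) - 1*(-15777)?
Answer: 15640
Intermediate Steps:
o(B) = 1/(15 + B)
h(o(13), -137) - 1*(-15777) = -137 - 1*(-15777) = -137 + 15777 = 15640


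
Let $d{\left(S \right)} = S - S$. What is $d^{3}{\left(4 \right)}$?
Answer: $0$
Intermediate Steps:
$d{\left(S \right)} = 0$
$d^{3}{\left(4 \right)} = 0^{3} = 0$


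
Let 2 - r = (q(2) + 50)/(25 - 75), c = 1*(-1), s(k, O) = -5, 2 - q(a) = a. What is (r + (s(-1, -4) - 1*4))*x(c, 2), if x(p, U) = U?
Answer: -12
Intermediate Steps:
q(a) = 2 - a
c = -1
r = 3 (r = 2 - ((2 - 1*2) + 50)/(25 - 75) = 2 - ((2 - 2) + 50)/(-50) = 2 - (0 + 50)*(-1)/50 = 2 - 50*(-1)/50 = 2 - 1*(-1) = 2 + 1 = 3)
(r + (s(-1, -4) - 1*4))*x(c, 2) = (3 + (-5 - 1*4))*2 = (3 + (-5 - 4))*2 = (3 - 9)*2 = -6*2 = -12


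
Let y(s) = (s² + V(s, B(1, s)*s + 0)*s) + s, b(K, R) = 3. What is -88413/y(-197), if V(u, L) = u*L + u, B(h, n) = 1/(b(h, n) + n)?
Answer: -17152122/22665047 ≈ -0.75677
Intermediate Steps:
B(h, n) = 1/(3 + n)
V(u, L) = u + L*u (V(u, L) = L*u + u = u + L*u)
y(s) = s + s² + s²*(1 + s/(3 + s)) (y(s) = (s² + (s*(1 + (s/(3 + s) + 0)))*s) + s = (s² + (s*(1 + s/(3 + s)))*s) + s = (s² + s²*(1 + s/(3 + s))) + s = s + s² + s²*(1 + s/(3 + s)))
-88413/y(-197) = -88413*(-(3 - 197)/(197*(3 + 3*(-197)² + 7*(-197)))) = -88413*194/(197*(3 + 3*38809 - 1379)) = -88413*194/(197*(3 + 116427 - 1379)) = -88413/((-197*(-1/194)*115051)) = -88413/22665047/194 = -88413*194/22665047 = -17152122/22665047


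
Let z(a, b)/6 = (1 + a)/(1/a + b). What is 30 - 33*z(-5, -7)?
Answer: -80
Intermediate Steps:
z(a, b) = 6*(1 + a)/(b + 1/a) (z(a, b) = 6*((1 + a)/(1/a + b)) = 6*((1 + a)/(b + 1/a)) = 6*(1 + a)/(b + 1/a))
30 - 33*z(-5, -7) = 30 - 198*(-5)*(1 - 5)/(1 - 5*(-7)) = 30 - 198*(-5)*(-4)/(1 + 35) = 30 - 198*(-5)*(-4)/36 = 30 - 33*10/3 = 30 - 110 = -80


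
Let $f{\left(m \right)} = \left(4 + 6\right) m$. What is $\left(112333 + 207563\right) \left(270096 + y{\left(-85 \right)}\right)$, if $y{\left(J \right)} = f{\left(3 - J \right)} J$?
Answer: $62474409216$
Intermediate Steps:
$f{\left(m \right)} = 10 m$
$y{\left(J \right)} = J \left(30 - 10 J\right)$ ($y{\left(J \right)} = 10 \left(3 - J\right) J = \left(30 - 10 J\right) J = J \left(30 - 10 J\right)$)
$\left(112333 + 207563\right) \left(270096 + y{\left(-85 \right)}\right) = \left(112333 + 207563\right) \left(270096 + 10 \left(-85\right) \left(3 - -85\right)\right) = 319896 \left(270096 + 10 \left(-85\right) \left(3 + 85\right)\right) = 319896 \left(270096 + 10 \left(-85\right) 88\right) = 319896 \left(270096 - 74800\right) = 319896 \cdot 195296 = 62474409216$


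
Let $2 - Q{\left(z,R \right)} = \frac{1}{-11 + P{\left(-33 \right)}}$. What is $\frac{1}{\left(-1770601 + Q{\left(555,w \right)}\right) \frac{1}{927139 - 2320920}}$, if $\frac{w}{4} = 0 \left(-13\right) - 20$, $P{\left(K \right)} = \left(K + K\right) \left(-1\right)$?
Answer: $\frac{76657955}{97382946} \approx 0.78718$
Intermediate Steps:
$P{\left(K \right)} = - 2 K$ ($P{\left(K \right)} = 2 K \left(-1\right) = - 2 K$)
$w = -80$ ($w = 4 \left(0 \left(-13\right) - 20\right) = 4 \left(0 - 20\right) = 4 \left(-20\right) = -80$)
$Q{\left(z,R \right)} = \frac{109}{55}$ ($Q{\left(z,R \right)} = 2 - \frac{1}{-11 - -66} = 2 - \frac{1}{-11 + 66} = 2 - \frac{1}{55} = \frac{109}{55}$)
$\frac{1}{\left(-1770601 + Q{\left(555,w \right)}\right) \frac{1}{927139 - 2320920}} = \frac{1}{\left(-1770601 + \frac{109}{55}\right) \frac{1}{927139 - 2320920}} = \frac{1}{\left(- \frac{97382946}{55}\right) \frac{1}{-1393781}} = \frac{1}{\left(- \frac{97382946}{55}\right) \left(- \frac{1}{1393781}\right)} = \frac{1}{\frac{97382946}{76657955}} = \frac{76657955}{97382946}$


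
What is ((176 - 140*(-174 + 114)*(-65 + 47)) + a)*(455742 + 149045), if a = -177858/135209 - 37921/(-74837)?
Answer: -924214359870669662563/10118635933 ≈ -9.1338e+10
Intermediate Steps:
a = -8183098657/10118635933 (a = -177858*1/135209 - 37921*(-1/74837) = -177858/135209 + 37921/74837 = -8183098657/10118635933 ≈ -0.80872)
((176 - 140*(-174 + 114)*(-65 + 47)) + a)*(455742 + 149045) = ((176 - 140*(-174 + 114)*(-65 + 47)) - 8183098657/10118635933)*(455742 + 149045) = ((176 - (-8400)*(-18)) - 8183098657/10118635933)*604787 = ((176 - 140*1080) - 8183098657/10118635933)*604787 = ((176 - 151200) - 8183098657/10118635933)*604787 = (-151024 - 8183098657/10118635933)*604787 = -1528165056244049/10118635933*604787 = -924214359870669662563/10118635933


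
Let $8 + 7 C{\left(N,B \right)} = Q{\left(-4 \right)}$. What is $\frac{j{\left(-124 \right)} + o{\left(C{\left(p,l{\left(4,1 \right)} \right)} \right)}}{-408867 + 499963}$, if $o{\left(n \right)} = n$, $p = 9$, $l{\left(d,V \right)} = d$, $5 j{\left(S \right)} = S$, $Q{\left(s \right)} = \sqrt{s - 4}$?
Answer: $- \frac{227}{797090} + \frac{i \sqrt{2}}{318836} \approx -0.00028479 + 4.4356 \cdot 10^{-6} i$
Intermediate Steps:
$Q{\left(s \right)} = \sqrt{-4 + s}$
$j{\left(S \right)} = \frac{S}{5}$
$C{\left(N,B \right)} = - \frac{8}{7} + \frac{2 i \sqrt{2}}{7}$ ($C{\left(N,B \right)} = - \frac{8}{7} + \frac{\sqrt{-4 - 4}}{7} = - \frac{8}{7} + \frac{\sqrt{-8}}{7} = - \frac{8}{7} + \frac{2 i \sqrt{2}}{7}$)
$\frac{j{\left(-124 \right)} + o{\left(C{\left(p,l{\left(4,1 \right)} \right)} \right)}}{-408867 + 499963} = \frac{\frac{1}{5} \left(-124\right) - \left(\frac{8}{7} - \frac{2 i \sqrt{2}}{7}\right)}{-408867 + 499963} = \frac{- \frac{124}{5} - \left(\frac{8}{7} - \frac{2 i \sqrt{2}}{7}\right)}{91096} = \left(- \frac{908}{35} + \frac{2 i \sqrt{2}}{7}\right) \frac{1}{91096} = - \frac{227}{797090} + \frac{i \sqrt{2}}{318836}$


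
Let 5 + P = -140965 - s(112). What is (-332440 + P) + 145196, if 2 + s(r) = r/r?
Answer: -328213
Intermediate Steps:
s(r) = -1 (s(r) = -2 + r/r = -2 + 1 = -1)
P = -140969 (P = -5 + (-140965 - 1*(-1)) = -5 + (-140965 + 1) = -5 - 140964 = -140969)
(-332440 + P) + 145196 = (-332440 - 140969) + 145196 = -473409 + 145196 = -328213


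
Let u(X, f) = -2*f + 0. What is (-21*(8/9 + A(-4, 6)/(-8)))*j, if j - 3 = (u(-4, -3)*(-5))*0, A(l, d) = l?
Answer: -175/2 ≈ -87.500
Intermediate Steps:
u(X, f) = -2*f
j = 3 (j = 3 + (-2*(-3)*(-5))*0 = 3 + (6*(-5))*0 = 3 - 30*0 = 3 + 0 = 3)
(-21*(8/9 + A(-4, 6)/(-8)))*j = -21*(8/9 - 4/(-8))*3 = -21*(8*(1/9) - 4*(-1/8))*3 = -21*(8/9 + 1/2)*3 = -21*25/18*3 = -175/6*3 = -175/2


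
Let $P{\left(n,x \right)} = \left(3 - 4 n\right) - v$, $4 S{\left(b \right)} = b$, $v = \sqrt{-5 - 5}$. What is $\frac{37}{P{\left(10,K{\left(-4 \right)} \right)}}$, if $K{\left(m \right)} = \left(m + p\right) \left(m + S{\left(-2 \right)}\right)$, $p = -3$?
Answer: $- \frac{1369}{1379} + \frac{37 i \sqrt{10}}{1379} \approx -0.99275 + 0.084847 i$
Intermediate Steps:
$v = i \sqrt{10}$ ($v = \sqrt{-10} = i \sqrt{10} \approx 3.1623 i$)
$S{\left(b \right)} = \frac{b}{4}$
$K{\left(m \right)} = \left(-3 + m\right) \left(- \frac{1}{2} + m\right)$ ($K{\left(m \right)} = \left(m - 3\right) \left(m + \frac{1}{4} \left(-2\right)\right) = \left(-3 + m\right) \left(m - \frac{1}{2}\right) = \left(-3 + m\right) \left(- \frac{1}{2} + m\right)$)
$P{\left(n,x \right)} = 3 - 4 n - i \sqrt{10}$ ($P{\left(n,x \right)} = \left(3 - 4 n\right) - i \sqrt{10} = 3 - 4 n - i \sqrt{10}$)
$\frac{37}{P{\left(10,K{\left(-4 \right)} \right)}} = \frac{37}{3 - 40 - i \sqrt{10}} = \frac{37}{-37 - i \sqrt{10}}$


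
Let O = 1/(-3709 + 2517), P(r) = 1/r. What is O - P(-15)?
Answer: 1177/17880 ≈ 0.065828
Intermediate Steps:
O = -1/1192 (O = 1/(-1192) = -1/1192 ≈ -0.00083893)
O - P(-15) = -1/1192 - 1/(-15) = -1/1192 - 1*(-1/15) = -1/1192 + 1/15 = 1177/17880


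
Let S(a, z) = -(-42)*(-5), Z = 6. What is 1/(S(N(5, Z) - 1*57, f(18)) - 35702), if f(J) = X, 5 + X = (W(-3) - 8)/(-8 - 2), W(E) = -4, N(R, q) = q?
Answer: -1/35912 ≈ -2.7846e-5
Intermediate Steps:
X = -19/5 (X = -5 + (-4 - 8)/(-8 - 2) = -5 - 12/(-10) = -5 - 12*(-⅒) = -5 + 6/5 = -19/5 ≈ -3.8000)
f(J) = -19/5
S(a, z) = -210 (S(a, z) = -42*5 = -210)
1/(S(N(5, Z) - 1*57, f(18)) - 35702) = 1/(-210 - 35702) = 1/(-35912) = -1/35912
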